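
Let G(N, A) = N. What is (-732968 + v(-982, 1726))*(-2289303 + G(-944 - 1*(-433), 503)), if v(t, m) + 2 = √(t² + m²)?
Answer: 1678364967580 - 22898140*√39434 ≈ 1.6738e+12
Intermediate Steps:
v(t, m) = -2 + √(m² + t²) (v(t, m) = -2 + √(t² + m²) = -2 + √(m² + t²))
(-732968 + v(-982, 1726))*(-2289303 + G(-944 - 1*(-433), 503)) = (-732968 + (-2 + √(1726² + (-982)²)))*(-2289303 + (-944 - 1*(-433))) = (-732968 + (-2 + √(2979076 + 964324)))*(-2289303 + (-944 + 433)) = (-732968 + (-2 + √3943400))*(-2289303 - 511) = (-732968 + (-2 + 10*√39434))*(-2289814) = (-732970 + 10*√39434)*(-2289814) = 1678364967580 - 22898140*√39434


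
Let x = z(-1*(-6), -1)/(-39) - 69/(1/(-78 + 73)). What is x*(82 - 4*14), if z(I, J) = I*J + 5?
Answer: 26912/3 ≈ 8970.7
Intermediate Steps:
z(I, J) = 5 + I*J
x = 13456/39 (x = (5 - 1*(-6)*(-1))/(-39) - 69/(1/(-78 + 73)) = (5 + 6*(-1))*(-1/39) - 69/(1/(-5)) = (5 - 6)*(-1/39) - 69/(-⅕) = -1*(-1/39) - 69*(-5) = 1/39 + 345 = 13456/39 ≈ 345.03)
x*(82 - 4*14) = 13456*(82 - 4*14)/39 = 13456*(82 - 56)/39 = (13456/39)*26 = 26912/3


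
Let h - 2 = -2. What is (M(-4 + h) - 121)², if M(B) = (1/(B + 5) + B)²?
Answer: 12544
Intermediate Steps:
h = 0 (h = 2 - 2 = 0)
M(B) = (B + 1/(5 + B))² (M(B) = (1/(5 + B) + B)² = (B + 1/(5 + B))²)
(M(-4 + h) - 121)² = ((1 + (-4 + 0)² + 5*(-4 + 0))²/(5 + (-4 + 0))² - 121)² = ((1 + (-4)² + 5*(-4))²/(5 - 4)² - 121)² = ((1 + 16 - 20)²/1² - 121)² = (1*(-3)² - 121)² = (1*9 - 121)² = (9 - 121)² = (-112)² = 12544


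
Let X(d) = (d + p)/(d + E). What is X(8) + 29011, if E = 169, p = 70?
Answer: 1711675/59 ≈ 29011.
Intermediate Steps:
X(d) = (70 + d)/(169 + d) (X(d) = (d + 70)/(d + 169) = (70 + d)/(169 + d))
X(8) + 29011 = (70 + 8)/(169 + 8) + 29011 = 78/177 + 29011 = (1/177)*78 + 29011 = 26/59 + 29011 = 1711675/59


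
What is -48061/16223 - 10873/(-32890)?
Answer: -1404333611/533574470 ≈ -2.6319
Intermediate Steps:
-48061/16223 - 10873/(-32890) = -48061*1/16223 - 10873*(-1/32890) = -48061/16223 + 10873/32890 = -1404333611/533574470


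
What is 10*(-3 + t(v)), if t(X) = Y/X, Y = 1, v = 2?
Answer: -25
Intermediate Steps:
t(X) = 1/X
10*(-3 + t(v)) = 10*(-3 + 1/2) = 10*(-5/2) = -25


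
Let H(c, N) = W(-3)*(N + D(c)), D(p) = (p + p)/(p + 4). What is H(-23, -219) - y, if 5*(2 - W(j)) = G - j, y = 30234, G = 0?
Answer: -580207/19 ≈ -30537.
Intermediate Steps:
W(j) = 2 + j/5 (W(j) = 2 - (0 - j)/5 = 2 - (-1)*j/5 = 2 + j/5)
D(p) = 2*p/(4 + p) (D(p) = (2*p)/(4 + p) = 2*p/(4 + p))
H(c, N) = 7*N/5 + 14*c/(5*(4 + c)) (H(c, N) = (2 + (1/5)*(-3))*(N + 2*c/(4 + c)) = (2 - 3/5)*(N + 2*c/(4 + c)) = 7*(N + 2*c/(4 + c))/5 = 7*N/5 + 14*c/(5*(4 + c)))
H(-23, -219) - y = 7*(2*(-23) - 219*(4 - 23))/(5*(4 - 23)) - 1*30234 = (7/5)*(-46 - 219*(-19))/(-19) - 30234 = (7/5)*(-1/19)*(-46 + 4161) - 30234 = (7/5)*(-1/19)*4115 - 30234 = -5761/19 - 30234 = -580207/19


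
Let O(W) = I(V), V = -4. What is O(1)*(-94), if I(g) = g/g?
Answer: -94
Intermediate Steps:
I(g) = 1
O(W) = 1
O(1)*(-94) = 1*(-94) = -94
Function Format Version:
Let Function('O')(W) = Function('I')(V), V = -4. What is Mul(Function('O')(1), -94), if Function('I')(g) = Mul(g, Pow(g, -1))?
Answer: -94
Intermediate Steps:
Function('I')(g) = 1
Function('O')(W) = 1
Mul(Function('O')(1), -94) = Mul(1, -94) = -94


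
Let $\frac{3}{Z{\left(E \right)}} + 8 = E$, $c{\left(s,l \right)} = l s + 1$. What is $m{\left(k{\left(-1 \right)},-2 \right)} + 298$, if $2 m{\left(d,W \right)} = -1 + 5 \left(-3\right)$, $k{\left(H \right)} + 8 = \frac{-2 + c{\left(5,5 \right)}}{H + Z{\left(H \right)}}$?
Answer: $290$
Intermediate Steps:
$c{\left(s,l \right)} = 1 + l s$
$Z{\left(E \right)} = \frac{3}{-8 + E}$
$k{\left(H \right)} = -8 + \frac{24}{H + \frac{3}{-8 + H}}$ ($k{\left(H \right)} = -8 + \frac{-2 + \left(1 + 5 \cdot 5\right)}{H + \frac{3}{-8 + H}} = -8 + \frac{-2 + \left(1 + 25\right)}{H + \frac{3}{-8 + H}} = -8 + \frac{-2 + 26}{H + \frac{3}{-8 + H}} = -8 + \frac{24}{H + \frac{3}{-8 + H}}$)
$m{\left(d,W \right)} = -8$ ($m{\left(d,W \right)} = \frac{-1 + 5 \left(-3\right)}{2} = \frac{-1 - 15}{2} = \frac{1}{2} \left(-16\right) = -8$)
$m{\left(k{\left(-1 \right)},-2 \right)} + 298 = -8 + 298 = 290$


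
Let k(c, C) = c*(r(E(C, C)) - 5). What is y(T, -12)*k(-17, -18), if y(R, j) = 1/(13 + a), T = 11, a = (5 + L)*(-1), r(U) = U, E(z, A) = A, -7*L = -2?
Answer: 2737/54 ≈ 50.685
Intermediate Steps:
L = 2/7 (L = -⅐*(-2) = 2/7 ≈ 0.28571)
k(c, C) = c*(-5 + C) (k(c, C) = c*(C - 5) = c*(-5 + C))
a = -37/7 (a = (5 + 2/7)*(-1) = (37/7)*(-1) = -37/7 ≈ -5.2857)
y(R, j) = 7/54 (y(R, j) = 1/(13 - 37/7) = 1/(54/7) = 7/54)
y(T, -12)*k(-17, -18) = 7*(-17*(-5 - 18))/54 = 7*(-17*(-23))/54 = (7/54)*391 = 2737/54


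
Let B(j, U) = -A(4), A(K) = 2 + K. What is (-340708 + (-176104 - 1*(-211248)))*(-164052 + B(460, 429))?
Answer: 50130218712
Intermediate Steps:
B(j, U) = -6 (B(j, U) = -(2 + 4) = -1*6 = -6)
(-340708 + (-176104 - 1*(-211248)))*(-164052 + B(460, 429)) = (-340708 + (-176104 - 1*(-211248)))*(-164052 - 6) = (-340708 + (-176104 + 211248))*(-164058) = (-340708 + 35144)*(-164058) = -305564*(-164058) = 50130218712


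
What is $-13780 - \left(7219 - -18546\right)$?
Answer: $-39545$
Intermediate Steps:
$-13780 - \left(7219 - -18546\right) = -13780 - \left(7219 + 18546\right) = -13780 - 25765 = -39545$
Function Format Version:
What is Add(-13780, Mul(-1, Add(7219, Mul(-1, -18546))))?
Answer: -39545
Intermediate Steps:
Add(-13780, Mul(-1, Add(7219, Mul(-1, -18546)))) = Add(-13780, Mul(-1, Add(7219, 18546))) = Add(-13780, Mul(-1, 25765)) = Add(-13780, -25765) = -39545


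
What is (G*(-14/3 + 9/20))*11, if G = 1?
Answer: -2783/60 ≈ -46.383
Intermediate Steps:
(G*(-14/3 + 9/20))*11 = (1*(-14/3 + 9/20))*11 = (1*(-253/60))*11 = -253/60*11 = -2783/60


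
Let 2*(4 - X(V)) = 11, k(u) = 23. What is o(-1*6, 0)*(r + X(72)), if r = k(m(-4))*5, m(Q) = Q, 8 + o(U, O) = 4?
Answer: -454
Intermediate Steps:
o(U, O) = -4 (o(U, O) = -8 + 4 = -4)
r = 115 (r = 23*5 = 115)
X(V) = -3/2 (X(V) = 4 - ½*11 = 4 - 11/2 = -3/2)
o(-1*6, 0)*(r + X(72)) = -4*(115 - 3/2) = -4*227/2 = -454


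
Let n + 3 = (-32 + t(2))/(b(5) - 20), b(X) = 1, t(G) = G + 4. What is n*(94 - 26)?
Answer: -2108/19 ≈ -110.95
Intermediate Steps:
t(G) = 4 + G
n = -31/19 (n = -3 + (-32 + (4 + 2))/(1 - 20) = -3 + (-32 + 6)/(-19) = -3 - 26*(-1/19) = -3 + 26/19 = -31/19 ≈ -1.6316)
n*(94 - 26) = -31*(94 - 26)/19 = -31/19*68 = -2108/19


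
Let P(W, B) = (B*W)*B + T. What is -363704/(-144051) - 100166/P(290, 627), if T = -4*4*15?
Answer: 6908405790869/2737141140945 ≈ 2.5239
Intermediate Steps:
T = -240 (T = -16*15 = -240)
P(W, B) = -240 + W*B² (P(W, B) = (B*W)*B - 240 = W*B² - 240 = -240 + W*B²)
-363704/(-144051) - 100166/P(290, 627) = -363704/(-144051) - 100166/(-240 + 290*627²) = -363704*(-1/144051) - 100166/(-240 + 290*393129) = 363704/144051 - 100166/(-240 + 114007410) = 363704/144051 - 100166/114007170 = 363704/144051 - 100166*1/114007170 = 363704/144051 - 50083/57003585 = 6908405790869/2737141140945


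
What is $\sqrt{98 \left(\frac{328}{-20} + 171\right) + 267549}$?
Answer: $\frac{17 \sqrt{24455}}{5} \approx 531.7$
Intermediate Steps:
$\sqrt{98 \left(\frac{328}{-20} + 171\right) + 267549} = \sqrt{98 \left(328 \left(- \frac{1}{20}\right) + 171\right) + 267549} = \sqrt{98 \left(- \frac{82}{5} + 171\right) + 267549} = \sqrt{98 \cdot \frac{773}{5} + 267549} = \sqrt{\frac{75754}{5} + 267549} = \sqrt{\frac{1413499}{5}} = \frac{17 \sqrt{24455}}{5}$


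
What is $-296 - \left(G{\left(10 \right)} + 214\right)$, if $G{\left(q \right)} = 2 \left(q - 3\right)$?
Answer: $-524$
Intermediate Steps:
$G{\left(q \right)} = -6 + 2 q$ ($G{\left(q \right)} = 2 \left(-3 + q\right) = -6 + 2 q$)
$-296 - \left(G{\left(10 \right)} + 214\right) = -296 - \left(\left(-6 + 2 \cdot 10\right) + 214\right) = -296 - \left(\left(-6 + 20\right) + 214\right) = -296 - \left(14 + 214\right) = -296 - 228 = -524$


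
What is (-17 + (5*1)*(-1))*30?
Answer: -660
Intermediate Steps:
(-17 + (5*1)*(-1))*30 = (-17 + 5*(-1))*30 = (-17 - 5)*30 = -22*30 = -660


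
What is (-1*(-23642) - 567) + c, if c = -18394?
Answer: 4681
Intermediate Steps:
(-1*(-23642) - 567) + c = (-1*(-23642) - 567) - 18394 = (23642 - 567) - 18394 = 23075 - 18394 = 4681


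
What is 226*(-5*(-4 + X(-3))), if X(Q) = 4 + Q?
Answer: 3390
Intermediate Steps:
226*(-5*(-4 + X(-3))) = 226*(-5*(-4 + (4 - 3))) = 226*(-5*(-4 + 1)) = 226*(-5*(-3)) = 226*15 = 3390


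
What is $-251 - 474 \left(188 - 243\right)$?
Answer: $25819$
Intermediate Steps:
$-251 - 474 \left(188 - 243\right) = -251 - -26070 = -251 + 26070 = 25819$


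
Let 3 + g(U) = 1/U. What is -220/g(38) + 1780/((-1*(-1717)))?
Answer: 14555260/194021 ≈ 75.019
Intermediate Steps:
g(U) = -3 + 1/U
-220/g(38) + 1780/((-1*(-1717))) = -220/(-3 + 1/38) + 1780/((-1*(-1717))) = -220/(-3 + 1/38) + 1780/1717 = -220/(-113/38) + 1780*(1/1717) = -220*(-38/113) + 1780/1717 = 8360/113 + 1780/1717 = 14555260/194021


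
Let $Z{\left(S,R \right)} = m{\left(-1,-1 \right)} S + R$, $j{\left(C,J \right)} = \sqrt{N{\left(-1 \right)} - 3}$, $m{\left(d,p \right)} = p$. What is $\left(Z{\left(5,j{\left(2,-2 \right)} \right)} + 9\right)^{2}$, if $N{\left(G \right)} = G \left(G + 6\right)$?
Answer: $8 + 16 i \sqrt{2} \approx 8.0 + 22.627 i$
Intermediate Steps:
$N{\left(G \right)} = G \left(6 + G\right)$
$j{\left(C,J \right)} = 2 i \sqrt{2}$ ($j{\left(C,J \right)} = \sqrt{- (6 - 1) - 3} = \sqrt{\left(-1\right) 5 - 3} = \sqrt{-5 - 3} = \sqrt{-8} = 2 i \sqrt{2}$)
$Z{\left(S,R \right)} = R - S$ ($Z{\left(S,R \right)} = - S + R = R - S$)
$\left(Z{\left(5,j{\left(2,-2 \right)} \right)} + 9\right)^{2} = \left(\left(2 i \sqrt{2} - 5\right) + 9\right)^{2} = \left(\left(-5 + 2 i \sqrt{2}\right) + 9\right)^{2} = \left(4 + 2 i \sqrt{2}\right)^{2}$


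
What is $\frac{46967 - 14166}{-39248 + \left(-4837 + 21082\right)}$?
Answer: $- \frac{32801}{23003} \approx -1.4259$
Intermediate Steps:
$\frac{46967 - 14166}{-39248 + \left(-4837 + 21082\right)} = \frac{32801}{-39248 + 16245} = \frac{32801}{-23003} = 32801 \left(- \frac{1}{23003}\right) = - \frac{32801}{23003}$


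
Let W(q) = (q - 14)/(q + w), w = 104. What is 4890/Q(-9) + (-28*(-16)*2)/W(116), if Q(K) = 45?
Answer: 104102/51 ≈ 2041.2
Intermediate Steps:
W(q) = (-14 + q)/(104 + q) (W(q) = (q - 14)/(q + 104) = (-14 + q)/(104 + q))
4890/Q(-9) + (-28*(-16)*2)/W(116) = 4890/45 + (-28*(-16)*2)/(((-14 + 116)/(104 + 116))) = 4890*(1/45) + (448*2)/((102/220)) = 326/3 + 896/(((1/220)*102)) = 326/3 + 896/(51/110) = 326/3 + 896*(110/51) = 326/3 + 98560/51 = 104102/51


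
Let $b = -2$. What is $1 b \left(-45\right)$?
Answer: $90$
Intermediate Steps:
$1 b \left(-45\right) = 1 \left(-2\right) \left(-45\right) = \left(-2\right) \left(-45\right) = 90$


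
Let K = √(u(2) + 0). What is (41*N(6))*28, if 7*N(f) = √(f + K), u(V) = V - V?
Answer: 164*√6 ≈ 401.72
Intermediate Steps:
u(V) = 0
K = 0 (K = √(0 + 0) = √0 = 0)
N(f) = √f/7 (N(f) = √(f + 0)/7 = √f/7)
(41*N(6))*28 = (41*(√6/7))*28 = (41*√6/7)*28 = 164*√6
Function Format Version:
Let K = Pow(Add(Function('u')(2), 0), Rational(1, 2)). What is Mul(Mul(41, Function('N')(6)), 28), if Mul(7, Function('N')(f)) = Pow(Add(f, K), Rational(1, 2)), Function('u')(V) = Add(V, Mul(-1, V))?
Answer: Mul(164, Pow(6, Rational(1, 2))) ≈ 401.72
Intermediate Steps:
Function('u')(V) = 0
K = 0 (K = Pow(Add(0, 0), Rational(1, 2)) = Pow(0, Rational(1, 2)) = 0)
Function('N')(f) = Mul(Rational(1, 7), Pow(f, Rational(1, 2))) (Function('N')(f) = Mul(Rational(1, 7), Pow(Add(f, 0), Rational(1, 2))) = Mul(Rational(1, 7), Pow(f, Rational(1, 2))))
Mul(Mul(41, Function('N')(6)), 28) = Mul(Mul(41, Mul(Rational(1, 7), Pow(6, Rational(1, 2)))), 28) = Mul(Mul(Rational(41, 7), Pow(6, Rational(1, 2))), 28) = Mul(164, Pow(6, Rational(1, 2)))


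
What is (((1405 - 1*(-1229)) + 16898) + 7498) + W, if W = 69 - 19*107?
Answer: 25066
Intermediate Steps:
W = -1964 (W = 69 - 2033 = -1964)
(((1405 - 1*(-1229)) + 16898) + 7498) + W = (((1405 - 1*(-1229)) + 16898) + 7498) - 1964 = (((1405 + 1229) + 16898) + 7498) - 1964 = ((2634 + 16898) + 7498) - 1964 = (19532 + 7498) - 1964 = 27030 - 1964 = 25066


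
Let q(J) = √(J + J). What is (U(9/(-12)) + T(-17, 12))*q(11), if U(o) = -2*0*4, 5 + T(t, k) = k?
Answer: 7*√22 ≈ 32.833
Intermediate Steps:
T(t, k) = -5 + k
U(o) = 0 (U(o) = 0*4 = 0)
q(J) = √2*√J (q(J) = √(2*J) = √2*√J)
(U(9/(-12)) + T(-17, 12))*q(11) = (0 + (-5 + 12))*(√2*√11) = (0 + 7)*√22 = 7*√22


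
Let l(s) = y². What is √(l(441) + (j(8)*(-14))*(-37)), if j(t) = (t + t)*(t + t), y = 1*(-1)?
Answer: √132609 ≈ 364.16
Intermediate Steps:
y = -1
l(s) = 1 (l(s) = (-1)² = 1)
j(t) = 4*t² (j(t) = (2*t)*(2*t) = 4*t²)
√(l(441) + (j(8)*(-14))*(-37)) = √(1 + ((4*8²)*(-14))*(-37)) = √(1 + ((4*64)*(-14))*(-37)) = √(1 + (256*(-14))*(-37)) = √(1 - 3584*(-37)) = √(1 + 132608) = √132609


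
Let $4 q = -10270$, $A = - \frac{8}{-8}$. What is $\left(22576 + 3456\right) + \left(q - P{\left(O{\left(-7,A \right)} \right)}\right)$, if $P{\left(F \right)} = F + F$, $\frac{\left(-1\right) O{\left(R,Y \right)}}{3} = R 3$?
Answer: $\frac{46677}{2} \approx 23339.0$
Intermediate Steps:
$A = 1$ ($A = \left(-8\right) \left(- \frac{1}{8}\right) = 1$)
$q = - \frac{5135}{2}$ ($q = \frac{1}{4} \left(-10270\right) = - \frac{5135}{2} \approx -2567.5$)
$O{\left(R,Y \right)} = - 9 R$ ($O{\left(R,Y \right)} = - 3 R 3 = - 3 \cdot 3 R = - 9 R$)
$P{\left(F \right)} = 2 F$
$\left(22576 + 3456\right) + \left(q - P{\left(O{\left(-7,A \right)} \right)}\right) = \left(22576 + 3456\right) - \left(\frac{5135}{2} + 2 \left(\left(-9\right) \left(-7\right)\right)\right) = 26032 - \left(\frac{5135}{2} + 2 \cdot 63\right) = 26032 - \frac{5387}{2} = \frac{46677}{2}$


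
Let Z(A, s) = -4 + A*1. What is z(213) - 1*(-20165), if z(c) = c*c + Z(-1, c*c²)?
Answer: 65529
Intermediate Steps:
Z(A, s) = -4 + A
z(c) = -5 + c² (z(c) = c*c + (-4 - 1) = c² - 5 = -5 + c²)
z(213) - 1*(-20165) = (-5 + 213²) - 1*(-20165) = (-5 + 45369) + 20165 = 45364 + 20165 = 65529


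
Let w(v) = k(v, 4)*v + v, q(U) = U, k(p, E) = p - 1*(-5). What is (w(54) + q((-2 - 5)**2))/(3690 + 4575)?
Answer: 3289/8265 ≈ 0.39794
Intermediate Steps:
k(p, E) = 5 + p (k(p, E) = p + 5 = 5 + p)
w(v) = v + v*(5 + v) (w(v) = (5 + v)*v + v = v*(5 + v) + v = v + v*(5 + v))
(w(54) + q((-2 - 5)**2))/(3690 + 4575) = (54*(6 + 54) + (-2 - 5)**2)/(3690 + 4575) = (54*60 + (-7)**2)/8265 = (3240 + 49)*(1/8265) = 3289*(1/8265) = 3289/8265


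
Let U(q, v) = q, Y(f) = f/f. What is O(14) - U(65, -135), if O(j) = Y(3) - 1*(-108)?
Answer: 44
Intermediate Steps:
Y(f) = 1
O(j) = 109 (O(j) = 1 - 1*(-108) = 1 + 108 = 109)
O(14) - U(65, -135) = 109 - 1*65 = 109 - 65 = 44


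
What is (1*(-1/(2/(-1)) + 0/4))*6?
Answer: 3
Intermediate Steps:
(1*(-1/(2/(-1)) + 0/4))*6 = (1*(-1/(2*(-1)) + 0*(1/4)))*6 = (1*(-1/(-2) + 0))*6 = (1*(-1*(-1/2) + 0))*6 = (1*(1/2 + 0))*6 = (1*(1/2))*6 = (1/2)*6 = 3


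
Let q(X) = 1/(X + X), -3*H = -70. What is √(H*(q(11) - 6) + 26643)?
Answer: √28862922/33 ≈ 162.80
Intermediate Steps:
H = 70/3 (H = -⅓*(-70) = 70/3 ≈ 23.333)
q(X) = 1/(2*X)
√(H*(q(11) - 6) + 26643) = √(70*((½)/11 - 6)/3 + 26643) = √(70*((½)*(1/11) - 6)/3 + 26643) = √(70*(1/22 - 6)/3 + 26643) = √((70/3)*(-131/22) + 26643) = √(-4585/33 + 26643) = √(874634/33) = √28862922/33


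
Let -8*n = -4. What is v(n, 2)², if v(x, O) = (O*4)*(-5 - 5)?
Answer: 6400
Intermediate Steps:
n = ½ (n = -⅛*(-4) = ½ ≈ 0.50000)
v(x, O) = -40*O (v(x, O) = (4*O)*(-10) = -40*O)
v(n, 2)² = (-40*2)² = (-80)² = 6400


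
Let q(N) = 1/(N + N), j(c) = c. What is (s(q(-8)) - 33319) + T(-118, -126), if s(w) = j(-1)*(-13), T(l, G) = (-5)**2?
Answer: -33281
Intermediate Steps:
T(l, G) = 25
q(N) = 1/(2*N)
s(w) = 13 (s(w) = -1*(-13) = 13)
(s(q(-8)) - 33319) + T(-118, -126) = (13 - 33319) + 25 = -33306 + 25 = -33281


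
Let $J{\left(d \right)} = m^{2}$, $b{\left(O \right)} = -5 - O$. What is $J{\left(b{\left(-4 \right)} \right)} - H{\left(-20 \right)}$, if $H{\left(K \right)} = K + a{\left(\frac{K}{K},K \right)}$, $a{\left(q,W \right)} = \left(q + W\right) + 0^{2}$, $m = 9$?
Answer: $120$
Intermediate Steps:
$a{\left(q,W \right)} = W + q$ ($a{\left(q,W \right)} = \left(W + q\right) + 0 = W + q$)
$J{\left(d \right)} = 81$ ($J{\left(d \right)} = 9^{2} = 81$)
$H{\left(K \right)} = 1 + 2 K$ ($H{\left(K \right)} = K + \left(K + \frac{K}{K}\right) = K + \left(K + 1\right) = K + \left(1 + K\right) = 1 + 2 K$)
$J{\left(b{\left(-4 \right)} \right)} - H{\left(-20 \right)} = 81 - \left(1 + 2 \left(-20\right)\right) = 81 - \left(1 - 40\right) = 81 - -39 = 81 + 39 = 120$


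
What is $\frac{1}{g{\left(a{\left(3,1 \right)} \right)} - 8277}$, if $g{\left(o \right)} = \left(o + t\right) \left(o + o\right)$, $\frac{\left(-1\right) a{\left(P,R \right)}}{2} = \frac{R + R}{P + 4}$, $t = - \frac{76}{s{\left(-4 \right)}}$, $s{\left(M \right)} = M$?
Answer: $- \frac{49}{406605} \approx -0.00012051$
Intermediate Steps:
$t = 19$ ($t = - \frac{76}{-4} = \left(-76\right) \left(- \frac{1}{4}\right) = 19$)
$a{\left(P,R \right)} = - \frac{4 R}{4 + P}$ ($a{\left(P,R \right)} = - 2 \frac{R + R}{P + 4} = - 2 \frac{2 R}{4 + P} = - \frac{4 R}{4 + P}$)
$g{\left(o \right)} = 2 o \left(19 + o\right)$ ($g{\left(o \right)} = \left(o + 19\right) \left(o + o\right) = \left(19 + o\right) 2 o = 2 o \left(19 + o\right)$)
$\frac{1}{g{\left(a{\left(3,1 \right)} \right)} - 8277} = \frac{1}{2 \left(\left(-4\right) 1 \frac{1}{4 + 3}\right) \left(19 - \frac{4}{4 + 3}\right) - 8277} = \frac{1}{2 \left(\left(-4\right) 1 \cdot \frac{1}{7}\right) \left(19 - \frac{4}{7}\right) - 8277} = \frac{1}{2 \left(\left(-4\right) 1 \cdot \frac{1}{7}\right) \left(19 - 4 \cdot \frac{1}{7}\right) - 8277} = \frac{1}{2 \left(- \frac{4}{7}\right) \left(19 - \frac{4}{7}\right) - 8277} = \frac{1}{2 \left(- \frac{4}{7}\right) \frac{129}{7} - 8277} = \frac{1}{- \frac{1032}{49} - 8277} = \frac{1}{- \frac{406605}{49}} = - \frac{49}{406605}$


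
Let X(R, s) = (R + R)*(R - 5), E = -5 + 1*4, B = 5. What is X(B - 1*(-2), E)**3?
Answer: 21952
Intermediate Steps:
E = -1 (E = -5 + 4 = -1)
X(R, s) = 2*R*(-5 + R) (X(R, s) = (2*R)*(-5 + R) = 2*R*(-5 + R))
X(B - 1*(-2), E)**3 = (2*(5 - 1*(-2))*(-5 + (5 - 1*(-2))))**3 = (2*(5 + 2)*(-5 + (5 + 2)))**3 = (2*7*(-5 + 7))**3 = (2*7*2)**3 = 28**3 = 21952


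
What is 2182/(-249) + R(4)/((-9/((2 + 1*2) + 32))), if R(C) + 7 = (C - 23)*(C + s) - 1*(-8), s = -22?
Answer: -343810/249 ≈ -1380.8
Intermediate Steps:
R(C) = 1 + (-23 + C)*(-22 + C) (R(C) = -7 + ((C - 23)*(C - 22) - 1*(-8)) = -7 + ((-23 + C)*(-22 + C) + 8) = -7 + (8 + (-23 + C)*(-22 + C)) = 1 + (-23 + C)*(-22 + C))
2182/(-249) + R(4)/((-9/((2 + 1*2) + 32))) = 2182/(-249) + (507 + 4**2 - 45*4)/((-9/((2 + 1*2) + 32))) = 2182*(-1/249) + (507 + 16 - 180)/((-9/((2 + 2) + 32))) = -2182/249 + 343/((-9/(4 + 32))) = -2182/249 + 343/((-9/36)) = -2182/249 + 343/(((1/36)*(-9))) = -2182/249 + 343/(-1/4) = -2182/249 + 343*(-4) = -2182/249 - 1372 = -343810/249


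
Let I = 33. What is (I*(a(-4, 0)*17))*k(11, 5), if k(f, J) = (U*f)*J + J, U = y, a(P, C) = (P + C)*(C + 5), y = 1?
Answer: -673200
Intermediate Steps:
a(P, C) = (5 + C)*(C + P) (a(P, C) = (C + P)*(5 + C) = (5 + C)*(C + P))
U = 1
k(f, J) = J + J*f (k(f, J) = (1*f)*J + J = f*J + J = J*f + J = J + J*f)
(I*(a(-4, 0)*17))*k(11, 5) = (33*((0² + 5*0 + 5*(-4) + 0*(-4))*17))*(5*(1 + 11)) = (33*((0 + 0 - 20 + 0)*17))*(5*12) = (33*(-20*17))*60 = (33*(-340))*60 = -11220*60 = -673200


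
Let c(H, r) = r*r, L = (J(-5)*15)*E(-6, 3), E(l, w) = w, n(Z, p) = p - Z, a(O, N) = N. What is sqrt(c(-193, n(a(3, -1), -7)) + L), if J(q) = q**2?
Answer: 3*sqrt(129) ≈ 34.073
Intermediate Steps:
L = 1125 (L = ((-5)**2*15)*3 = (25*15)*3 = 375*3 = 1125)
c(H, r) = r**2
sqrt(c(-193, n(a(3, -1), -7)) + L) = sqrt((-7 - 1*(-1))**2 + 1125) = sqrt((-7 + 1)**2 + 1125) = sqrt((-6)**2 + 1125) = sqrt(36 + 1125) = sqrt(1161) = 3*sqrt(129)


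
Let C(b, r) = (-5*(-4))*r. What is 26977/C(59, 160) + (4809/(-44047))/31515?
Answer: 2496524659899/296136790400 ≈ 8.4303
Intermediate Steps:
C(b, r) = 20*r
26977/C(59, 160) + (4809/(-44047))/31515 = 26977/((20*160)) + (4809/(-44047))/31515 = 26977/3200 + (4809*(-1/44047))*(1/31515) = 26977*(1/3200) - 4809/44047*1/31515 = 26977/3200 - 1603/462713735 = 2496524659899/296136790400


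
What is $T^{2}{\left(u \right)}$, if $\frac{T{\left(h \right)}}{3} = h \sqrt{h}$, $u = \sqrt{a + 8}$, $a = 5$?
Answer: $117 \sqrt{13} \approx 421.85$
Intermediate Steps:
$u = \sqrt{13}$ ($u = \sqrt{5 + 8} = \sqrt{13} \approx 3.6056$)
$T{\left(h \right)} = 3 h^{\frac{3}{2}}$ ($T{\left(h \right)} = 3 h \sqrt{h} = 3 h^{\frac{3}{2}}$)
$T^{2}{\left(u \right)} = \left(3 \left(\sqrt{13}\right)^{\frac{3}{2}}\right)^{2} = \left(3 \cdot 13^{\frac{3}{4}}\right)^{2} = 117 \sqrt{13}$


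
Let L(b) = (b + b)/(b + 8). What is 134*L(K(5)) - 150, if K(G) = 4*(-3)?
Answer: 654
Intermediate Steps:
K(G) = -12
L(b) = 2*b/(8 + b) (L(b) = (2*b)/(8 + b) = 2*b/(8 + b))
134*L(K(5)) - 150 = 134*(2*(-12)/(8 - 12)) - 150 = 134*(2*(-12)/(-4)) - 150 = 134*(2*(-12)*(-¼)) - 150 = 134*6 - 150 = 804 - 150 = 654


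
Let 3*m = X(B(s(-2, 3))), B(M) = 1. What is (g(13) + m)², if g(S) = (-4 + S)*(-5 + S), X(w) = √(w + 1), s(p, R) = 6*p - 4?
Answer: (216 + √2)²/9 ≈ 5252.1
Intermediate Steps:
s(p, R) = -4 + 6*p
X(w) = √(1 + w)
m = √2/3 (m = √(1 + 1)/3 = √2/3 ≈ 0.47140)
g(S) = (-5 + S)*(-4 + S)
(g(13) + m)² = ((20 + 13² - 9*13) + √2/3)² = ((20 + 169 - 117) + √2/3)² = (72 + √2/3)²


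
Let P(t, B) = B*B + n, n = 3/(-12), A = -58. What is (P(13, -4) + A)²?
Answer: 28561/16 ≈ 1785.1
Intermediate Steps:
n = -¼ (n = 3*(-1/12) = -¼ ≈ -0.25000)
P(t, B) = -¼ + B² (P(t, B) = B*B - ¼ = B² - ¼ = -¼ + B²)
(P(13, -4) + A)² = ((-¼ + (-4)²) - 58)² = ((-¼ + 16) - 58)² = (63/4 - 58)² = (-169/4)² = 28561/16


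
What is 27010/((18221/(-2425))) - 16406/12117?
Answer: -113421906568/31540551 ≈ -3596.1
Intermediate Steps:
27010/((18221/(-2425))) - 16406/12117 = 27010/((18221*(-1/2425))) - 16406*1/12117 = 27010/(-18221/2425) - 16406/12117 = 27010*(-2425/18221) - 16406/12117 = -65499250/18221 - 16406/12117 = -113421906568/31540551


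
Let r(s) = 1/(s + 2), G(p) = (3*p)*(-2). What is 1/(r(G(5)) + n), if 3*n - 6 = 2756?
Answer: 84/77333 ≈ 0.0010862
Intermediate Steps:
n = 2762/3 (n = 2 + (1/3)*2756 = 2 + 2756/3 = 2762/3 ≈ 920.67)
G(p) = -6*p
r(s) = 1/(2 + s)
1/(r(G(5)) + n) = 1/(1/(2 - 6*5) + 2762/3) = 1/(1/(2 - 30) + 2762/3) = 1/(1/(-28) + 2762/3) = 1/(-1/28 + 2762/3) = 1/(77333/84) = 84/77333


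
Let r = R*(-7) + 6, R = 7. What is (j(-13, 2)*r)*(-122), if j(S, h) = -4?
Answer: -20984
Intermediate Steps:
r = -43 (r = 7*(-7) + 6 = -49 + 6 = -43)
(j(-13, 2)*r)*(-122) = -4*(-43)*(-122) = 172*(-122) = -20984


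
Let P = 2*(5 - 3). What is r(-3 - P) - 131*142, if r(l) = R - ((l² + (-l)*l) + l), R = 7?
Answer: -18588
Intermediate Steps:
P = 4 (P = 2*2 = 4)
r(l) = 7 - l (r(l) = 7 - ((l² + (-l)*l) + l) = 7 - ((l² - l²) + l) = 7 - (0 + l) = 7 - l)
r(-3 - P) - 131*142 = (7 - (-3 - 1*4)) - 131*142 = (7 - (-3 - 4)) - 18602 = (7 - 1*(-7)) - 18602 = (7 + 7) - 18602 = 14 - 18602 = -18588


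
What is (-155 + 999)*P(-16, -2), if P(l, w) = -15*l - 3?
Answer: 200028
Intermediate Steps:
P(l, w) = -3 - 15*l
(-155 + 999)*P(-16, -2) = (-155 + 999)*(-3 - 15*(-16)) = 844*(-3 + 240) = 844*237 = 200028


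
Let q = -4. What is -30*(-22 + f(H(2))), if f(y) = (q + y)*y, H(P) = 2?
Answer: 780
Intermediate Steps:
f(y) = y*(-4 + y) (f(y) = (-4 + y)*y = y*(-4 + y))
-30*(-22 + f(H(2))) = -30*(-22 + 2*(-4 + 2)) = -30*(-22 + 2*(-2)) = -30*(-22 - 4) = -30*(-26) = 780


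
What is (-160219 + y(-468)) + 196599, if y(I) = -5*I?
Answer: 38720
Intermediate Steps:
(-160219 + y(-468)) + 196599 = (-160219 - 5*(-468)) + 196599 = (-160219 + 2340) + 196599 = -157879 + 196599 = 38720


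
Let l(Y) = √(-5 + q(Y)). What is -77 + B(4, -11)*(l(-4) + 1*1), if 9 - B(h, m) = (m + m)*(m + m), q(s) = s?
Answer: -552 - 1425*I ≈ -552.0 - 1425.0*I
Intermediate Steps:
B(h, m) = 9 - 4*m² (B(h, m) = 9 - (m + m)*(m + m) = 9 - 2*m*2*m = 9 - 4*m²)
l(Y) = √(-5 + Y)
-77 + B(4, -11)*(l(-4) + 1*1) = -77 + (9 - 4*(-11)²)*(√(-5 - 4) + 1*1) = -77 + (9 - 4*121)*(√(-9) + 1) = -77 + (9 - 484)*(3*I + 1) = -77 - 475*(1 + 3*I) = -77 + (-475 - 1425*I) = -552 - 1425*I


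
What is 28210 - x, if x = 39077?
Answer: -10867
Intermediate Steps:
28210 - x = 28210 - 1*39077 = 28210 - 39077 = -10867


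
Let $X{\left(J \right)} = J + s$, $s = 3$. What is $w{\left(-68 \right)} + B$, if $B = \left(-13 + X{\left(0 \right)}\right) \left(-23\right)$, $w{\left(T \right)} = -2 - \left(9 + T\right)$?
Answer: $287$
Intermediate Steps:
$X{\left(J \right)} = 3 + J$ ($X{\left(J \right)} = J + 3 = 3 + J$)
$w{\left(T \right)} = -11 - T$ ($w{\left(T \right)} = -2 - \left(9 + T\right) = -11 - T$)
$B = 230$ ($B = \left(-13 + \left(3 + 0\right)\right) \left(-23\right) = \left(-13 + 3\right) \left(-23\right) = \left(-10\right) \left(-23\right) = 230$)
$w{\left(-68 \right)} + B = \left(-11 - -68\right) + 230 = \left(-11 + 68\right) + 230 = 57 + 230 = 287$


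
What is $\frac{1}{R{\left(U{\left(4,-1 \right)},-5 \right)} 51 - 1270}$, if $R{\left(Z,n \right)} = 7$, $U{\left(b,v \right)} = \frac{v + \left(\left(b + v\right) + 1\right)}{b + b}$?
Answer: $- \frac{1}{913} \approx -0.0010953$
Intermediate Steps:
$U{\left(b,v \right)} = \frac{1 + b + 2 v}{2 b}$ ($U{\left(b,v \right)} = \frac{v + \left(1 + b + v\right)}{2 b} = \left(1 + b + 2 v\right) \frac{1}{2 b} = \frac{1 + b + 2 v}{2 b}$)
$\frac{1}{R{\left(U{\left(4,-1 \right)},-5 \right)} 51 - 1270} = \frac{1}{7 \cdot 51 - 1270} = \frac{1}{357 - 1270} = \frac{1}{-913} = - \frac{1}{913}$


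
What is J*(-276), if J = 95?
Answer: -26220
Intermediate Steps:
J*(-276) = 95*(-276) = -26220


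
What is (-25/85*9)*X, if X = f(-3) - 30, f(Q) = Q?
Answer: 1485/17 ≈ 87.353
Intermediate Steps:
X = -33 (X = -3 - 30 = -33)
(-25/85*9)*X = (-25/85*9)*(-33) = (-25*1/85*9)*(-33) = -5/17*9*(-33) = -45/17*(-33) = 1485/17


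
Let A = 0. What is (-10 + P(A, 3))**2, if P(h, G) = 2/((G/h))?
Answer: 100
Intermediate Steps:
P(h, G) = 2*h/G (P(h, G) = 2*(h/G) = 2*h/G)
(-10 + P(A, 3))**2 = (-10 + 2*0/3)**2 = (-10 + 2*0*(1/3))**2 = (-10 + 0)**2 = (-10)**2 = 100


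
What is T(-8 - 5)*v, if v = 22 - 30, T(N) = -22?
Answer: 176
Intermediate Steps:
v = -8
T(-8 - 5)*v = -22*(-8) = 176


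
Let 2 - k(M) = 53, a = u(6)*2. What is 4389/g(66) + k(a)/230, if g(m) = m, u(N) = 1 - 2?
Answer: 7622/115 ≈ 66.278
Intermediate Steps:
u(N) = -1
a = -2 (a = -1*2 = -2)
k(M) = -51 (k(M) = 2 - 1*53 = 2 - 53 = -51)
4389/g(66) + k(a)/230 = 4389/66 - 51/230 = 4389*(1/66) - 51*1/230 = 133/2 - 51/230 = 7622/115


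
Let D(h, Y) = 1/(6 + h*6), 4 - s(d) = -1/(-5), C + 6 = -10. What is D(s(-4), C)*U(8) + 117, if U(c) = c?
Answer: 2111/18 ≈ 117.28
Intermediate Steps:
C = -16 (C = -6 - 10 = -16)
s(d) = 19/5 (s(d) = 4 - (-1)/(-5) = 4 - (-1)*(-1)/5 = 4 - 1*⅕ = 4 - ⅕ = 19/5)
D(h, Y) = 1/(6 + 6*h)
D(s(-4), C)*U(8) + 117 = (1/(6*(1 + 19/5)))*8 + 117 = (1/(6*(24/5)))*8 + 117 = ((⅙)*(5/24))*8 + 117 = (5/144)*8 + 117 = 5/18 + 117 = 2111/18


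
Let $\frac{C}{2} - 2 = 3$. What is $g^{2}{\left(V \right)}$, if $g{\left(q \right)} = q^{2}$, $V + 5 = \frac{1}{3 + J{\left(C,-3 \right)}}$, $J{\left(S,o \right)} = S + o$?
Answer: $\frac{5764801}{10000} \approx 576.48$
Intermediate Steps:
$C = 10$ ($C = 4 + 2 \cdot 3 = 4 + 6 = 10$)
$V = - \frac{49}{10}$ ($V = -5 + \frac{1}{3 + \left(10 - 3\right)} = -5 + \frac{1}{3 + 7} = -5 + \frac{1}{10} = - \frac{49}{10} \approx -4.9$)
$g^{2}{\left(V \right)} = \left(\left(- \frac{49}{10}\right)^{2}\right)^{2} = \left(\frac{2401}{100}\right)^{2} = \frac{5764801}{10000}$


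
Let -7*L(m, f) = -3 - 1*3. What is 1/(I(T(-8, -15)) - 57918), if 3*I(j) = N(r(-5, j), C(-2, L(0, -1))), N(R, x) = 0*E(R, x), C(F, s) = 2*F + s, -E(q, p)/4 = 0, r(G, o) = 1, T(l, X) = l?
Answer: -1/57918 ≈ -1.7266e-5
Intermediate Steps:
L(m, f) = 6/7 (L(m, f) = -(-3 - 1*3)/7 = -(-3 - 3)/7 = -1/7*(-6) = 6/7)
E(q, p) = 0 (E(q, p) = -4*0 = 0)
C(F, s) = s + 2*F
N(R, x) = 0 (N(R, x) = 0*0 = 0)
I(j) = 0 (I(j) = (1/3)*0 = 0)
1/(I(T(-8, -15)) - 57918) = 1/(0 - 57918) = 1/(-57918) = -1/57918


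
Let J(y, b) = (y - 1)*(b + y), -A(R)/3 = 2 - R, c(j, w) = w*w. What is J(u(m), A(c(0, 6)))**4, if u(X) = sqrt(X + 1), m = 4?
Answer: 5569475576 - 2367503832*sqrt(5) ≈ 2.7558e+8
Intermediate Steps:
c(j, w) = w**2
u(X) = sqrt(1 + X)
A(R) = -6 + 3*R (A(R) = -3*(2 - R) = -6 + 3*R)
J(y, b) = (-1 + y)*(b + y)
J(u(m), A(c(0, 6)))**4 = ((sqrt(1 + 4))**2 - (-6 + 3*6**2) - sqrt(1 + 4) + (-6 + 3*6**2)*sqrt(1 + 4))**4 = ((sqrt(5))**2 - (-6 + 3*36) - sqrt(5) + (-6 + 3*36)*sqrt(5))**4 = (5 - (-6 + 108) - sqrt(5) + (-6 + 108)*sqrt(5))**4 = (5 - 1*102 - sqrt(5) + 102*sqrt(5))**4 = (5 - 102 - sqrt(5) + 102*sqrt(5))**4 = (-97 + 101*sqrt(5))**4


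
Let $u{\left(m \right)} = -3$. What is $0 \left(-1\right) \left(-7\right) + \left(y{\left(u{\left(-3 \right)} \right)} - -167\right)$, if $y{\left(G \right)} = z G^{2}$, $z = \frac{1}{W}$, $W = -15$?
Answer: $\frac{832}{5} \approx 166.4$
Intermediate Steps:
$z = - \frac{1}{15}$ ($z = \frac{1}{-15} = - \frac{1}{15} \approx -0.066667$)
$y{\left(G \right)} = - \frac{G^{2}}{15}$
$0 \left(-1\right) \left(-7\right) + \left(y{\left(u{\left(-3 \right)} \right)} - -167\right) = 0 \left(-1\right) \left(-7\right) - \left(-167 + \frac{\left(-3\right)^{2}}{15}\right) = 0 \left(-7\right) + \left(\left(- \frac{1}{15}\right) 9 + 167\right) = 0 + \left(- \frac{3}{5} + 167\right) = 0 + \frac{832}{5} = \frac{832}{5}$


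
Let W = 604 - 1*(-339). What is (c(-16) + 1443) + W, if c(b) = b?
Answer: 2370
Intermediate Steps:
W = 943 (W = 604 + 339 = 943)
(c(-16) + 1443) + W = (-16 + 1443) + 943 = 1427 + 943 = 2370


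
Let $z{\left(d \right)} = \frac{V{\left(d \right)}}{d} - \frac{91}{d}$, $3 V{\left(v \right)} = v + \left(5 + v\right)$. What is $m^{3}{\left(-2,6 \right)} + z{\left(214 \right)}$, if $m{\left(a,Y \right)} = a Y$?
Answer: $- \frac{554608}{321} \approx -1727.8$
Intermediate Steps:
$V{\left(v \right)} = \frac{5}{3} + \frac{2 v}{3}$ ($V{\left(v \right)} = \frac{v + \left(5 + v\right)}{3} = \frac{5 + 2 v}{3} = \frac{5}{3} + \frac{2 v}{3}$)
$m{\left(a,Y \right)} = Y a$
$z{\left(d \right)} = - \frac{91}{d} + \frac{\frac{5}{3} + \frac{2 d}{3}}{d}$ ($z{\left(d \right)} = \frac{\frac{5}{3} + \frac{2 d}{3}}{d} - \frac{91}{d} = - \frac{91}{d} + \frac{\frac{5}{3} + \frac{2 d}{3}}{d}$)
$m^{3}{\left(-2,6 \right)} + z{\left(214 \right)} = \left(6 \left(-2\right)\right)^{3} + \frac{2 \left(-134 + 214\right)}{3 \cdot 214} = \left(-12\right)^{3} + \frac{2}{3} \cdot \frac{1}{214} \cdot 80 = -1728 + \frac{80}{321} = - \frac{554608}{321}$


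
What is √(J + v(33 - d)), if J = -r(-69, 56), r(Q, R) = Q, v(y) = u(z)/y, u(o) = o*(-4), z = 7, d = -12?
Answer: √15385/15 ≈ 8.2691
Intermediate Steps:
u(o) = -4*o
v(y) = -28/y (v(y) = (-4*7)/y = -28/y)
J = 69 (J = -1*(-69) = 69)
√(J + v(33 - d)) = √(69 - 28/(33 - 1*(-12))) = √(69 - 28/(33 + 12)) = √(69 - 28/45) = √(3077/45) = √15385/15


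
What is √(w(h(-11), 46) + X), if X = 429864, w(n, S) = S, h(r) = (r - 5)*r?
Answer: √429910 ≈ 655.67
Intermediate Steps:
h(r) = r*(-5 + r) (h(r) = (-5 + r)*r = r*(-5 + r))
√(w(h(-11), 46) + X) = √(46 + 429864) = √429910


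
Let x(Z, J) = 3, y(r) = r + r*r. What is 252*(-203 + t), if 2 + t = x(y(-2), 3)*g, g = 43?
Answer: -19152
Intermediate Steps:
y(r) = r + r**2
t = 127 (t = -2 + 3*43 = -2 + 129 = 127)
252*(-203 + t) = 252*(-203 + 127) = 252*(-76) = -19152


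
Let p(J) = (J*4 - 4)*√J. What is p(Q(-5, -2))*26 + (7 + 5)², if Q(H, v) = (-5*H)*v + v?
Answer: 144 - 11024*I*√13 ≈ 144.0 - 39748.0*I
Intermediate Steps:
Q(H, v) = v - 5*H*v (Q(H, v) = -5*H*v + v = v - 5*H*v)
p(J) = √J*(-4 + 4*J) (p(J) = (4*J - 4)*√J = (-4 + 4*J)*√J = √J*(-4 + 4*J))
p(Q(-5, -2))*26 + (7 + 5)² = (4*√(-2*(1 - 5*(-5)))*(-1 - 2*(1 - 5*(-5))))*26 + (7 + 5)² = (4*√(-2*(1 + 25))*(-1 - 2*(1 + 25)))*26 + 12² = (4*√(-2*26)*(-1 - 2*26))*26 + 144 = (4*√(-52)*(-1 - 52))*26 + 144 = (4*(2*I*√13)*(-53))*26 + 144 = -424*I*√13*26 + 144 = -11024*I*√13 + 144 = 144 - 11024*I*√13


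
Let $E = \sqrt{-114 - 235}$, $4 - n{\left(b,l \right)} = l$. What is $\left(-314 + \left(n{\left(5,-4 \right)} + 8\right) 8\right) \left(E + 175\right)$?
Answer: $-32550 - 186 i \sqrt{349} \approx -32550.0 - 3474.8 i$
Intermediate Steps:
$n{\left(b,l \right)} = 4 - l$
$E = i \sqrt{349}$ ($E = \sqrt{-349} = i \sqrt{349} \approx 18.682 i$)
$\left(-314 + \left(n{\left(5,-4 \right)} + 8\right) 8\right) \left(E + 175\right) = \left(-314 + \left(\left(4 - -4\right) + 8\right) 8\right) \left(i \sqrt{349} + 175\right) = \left(-314 + \left(\left(4 + 4\right) + 8\right) 8\right) \left(175 + i \sqrt{349}\right) = \left(-314 + \left(8 + 8\right) 8\right) \left(175 + i \sqrt{349}\right) = \left(-314 + 16 \cdot 8\right) \left(175 + i \sqrt{349}\right) = \left(-314 + 128\right) \left(175 + i \sqrt{349}\right) = - 186 \left(175 + i \sqrt{349}\right) = -32550 - 186 i \sqrt{349}$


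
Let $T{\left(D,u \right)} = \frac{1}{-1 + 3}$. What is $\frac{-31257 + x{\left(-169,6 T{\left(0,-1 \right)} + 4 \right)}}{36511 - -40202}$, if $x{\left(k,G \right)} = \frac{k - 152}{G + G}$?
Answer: $- \frac{145973}{357994} \approx -0.40775$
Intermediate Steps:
$T{\left(D,u \right)} = \frac{1}{2}$
$x{\left(k,G \right)} = \frac{-152 + k}{2 G}$
$\frac{-31257 + x{\left(-169,6 T{\left(0,-1 \right)} + 4 \right)}}{36511 - -40202} = \frac{-31257 + \frac{-152 - 169}{2 \left(6 \cdot \frac{1}{2} + 4\right)}}{36511 - -40202} = \frac{-31257 + \frac{1}{2} \frac{1}{3 + 4} \left(-321\right)}{36511 + 40202} = \frac{-31257 + \frac{1}{2} \cdot \frac{1}{7} \left(-321\right)}{76713} = \left(-31257 + \frac{1}{2} \cdot \frac{1}{7} \left(-321\right)\right) \frac{1}{76713} = \left(-31257 - \frac{321}{14}\right) \frac{1}{76713} = \left(- \frac{437919}{14}\right) \frac{1}{76713} = - \frac{145973}{357994}$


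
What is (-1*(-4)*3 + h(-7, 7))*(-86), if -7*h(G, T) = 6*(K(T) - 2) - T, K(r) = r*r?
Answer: 16426/7 ≈ 2346.6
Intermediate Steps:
K(r) = r**2
h(G, T) = 12/7 - 6*T**2/7 + T/7 (h(G, T) = -(6*(T**2 - 2) - T)/7 = -(6*(-2 + T**2) - T)/7 = -((-12 + 6*T**2) - T)/7 = -(-12 - T + 6*T**2)/7 = 12/7 - 6*T**2/7 + T/7)
(-1*(-4)*3 + h(-7, 7))*(-86) = (-1*(-4)*3 + (12/7 - 6/7*7**2 + (1/7)*7))*(-86) = (4*3 + (12/7 - 6/7*49 + 1))*(-86) = (12 + (12/7 - 42 + 1))*(-86) = (12 - 275/7)*(-86) = -191/7*(-86) = 16426/7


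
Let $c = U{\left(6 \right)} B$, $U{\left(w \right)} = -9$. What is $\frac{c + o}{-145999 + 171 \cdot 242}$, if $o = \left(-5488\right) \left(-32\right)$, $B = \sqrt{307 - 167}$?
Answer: $- \frac{175616}{104617} + \frac{18 \sqrt{35}}{104617} \approx -1.6776$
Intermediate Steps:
$B = 2 \sqrt{35}$ ($B = \sqrt{140} = 2 \sqrt{35} \approx 11.832$)
$o = 175616$
$c = - 18 \sqrt{35}$ ($c = - 9 \cdot 2 \sqrt{35} = - 18 \sqrt{35} \approx -106.49$)
$\frac{c + o}{-145999 + 171 \cdot 242} = \frac{- 18 \sqrt{35} + 175616}{-145999 + 171 \cdot 242} = \frac{175616 - 18 \sqrt{35}}{-145999 + 41382} = \frac{175616 - 18 \sqrt{35}}{-104617} = \left(175616 - 18 \sqrt{35}\right) \left(- \frac{1}{104617}\right) = - \frac{175616}{104617} + \frac{18 \sqrt{35}}{104617}$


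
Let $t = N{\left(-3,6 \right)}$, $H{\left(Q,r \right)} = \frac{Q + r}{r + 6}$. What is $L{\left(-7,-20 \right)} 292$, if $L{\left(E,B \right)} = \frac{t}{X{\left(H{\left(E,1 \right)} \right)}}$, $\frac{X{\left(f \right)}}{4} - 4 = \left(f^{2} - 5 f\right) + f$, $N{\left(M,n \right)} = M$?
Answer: $- \frac{10731}{400} \approx -26.828$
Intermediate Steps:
$H{\left(Q,r \right)} = \frac{Q + r}{6 + r}$
$t = -3$
$X{\left(f \right)} = 16 - 16 f + 4 f^{2}$ ($X{\left(f \right)} = 16 + 4 \left(\left(f^{2} - 5 f\right) + f\right) = 16 + 4 \left(f^{2} - 4 f\right) = 16 + \left(- 16 f + 4 f^{2}\right) = 16 - 16 f + 4 f^{2}$)
$L{\left(E,B \right)} = - \frac{3}{\frac{96}{7} + 4 \left(\frac{1}{7} + \frac{E}{7}\right)^{2} - \frac{16 E}{7}}$ ($L{\left(E,B \right)} = - \frac{3}{16 - 16 \frac{E + 1}{6 + 1} + 4 \left(\frac{E + 1}{6 + 1}\right)^{2}} = - \frac{3}{16 - 16 \frac{1 + E}{7} + 4 \left(\frac{1 + E}{7}\right)^{2}} = - \frac{3}{16 - 16 \left(\frac{1}{7} + \frac{E}{7}\right) + 4 \left(\frac{1}{7} + \frac{E}{7}\right)^{2}} = - \frac{3}{16 - \left(\frac{16}{7} + \frac{16 E}{7}\right) + 4 \left(\frac{1}{7} + \frac{E}{7}\right)^{2}} = - \frac{3}{\frac{96}{7} + 4 \left(\frac{1}{7} + \frac{E}{7}\right)^{2} - \frac{16 E}{7}}$)
$L{\left(-7,-20 \right)} 292 = - \frac{147}{676 - -728 + 4 \left(-7\right)^{2}} \cdot 292 = - \frac{147}{676 + 728 + 4 \cdot 49} \cdot 292 = - \frac{147}{676 + 728 + 196} \cdot 292 = - \frac{147}{1600} \cdot 292 = \left(-147\right) \frac{1}{1600} \cdot 292 = \left(- \frac{147}{1600}\right) 292 = - \frac{10731}{400}$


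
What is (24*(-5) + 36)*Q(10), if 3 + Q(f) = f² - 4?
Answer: -7812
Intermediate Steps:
Q(f) = -7 + f² (Q(f) = -3 + (f² - 4) = -3 + (-4 + f²) = -7 + f²)
(24*(-5) + 36)*Q(10) = (24*(-5) + 36)*(-7 + 10²) = (-120 + 36)*(-7 + 100) = -84*93 = -7812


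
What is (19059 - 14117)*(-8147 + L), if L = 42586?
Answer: 170197538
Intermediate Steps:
(19059 - 14117)*(-8147 + L) = (19059 - 14117)*(-8147 + 42586) = 4942*34439 = 170197538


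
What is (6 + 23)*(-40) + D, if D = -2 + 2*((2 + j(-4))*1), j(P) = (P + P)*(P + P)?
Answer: -1030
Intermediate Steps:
j(P) = 4*P² (j(P) = (2*P)*(2*P) = 4*P²)
D = 130 (D = -2 + 2*((2 + 4*(-4)²)*1) = -2 + 2*((2 + 4*16)*1) = -2 + 2*((2 + 64)*1) = -2 + 2*(66*1) = -2 + 2*66 = -2 + 132 = 130)
(6 + 23)*(-40) + D = (6 + 23)*(-40) + 130 = 29*(-40) + 130 = -1160 + 130 = -1030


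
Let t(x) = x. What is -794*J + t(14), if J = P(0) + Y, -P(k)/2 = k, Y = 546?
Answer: -433510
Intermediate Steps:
P(k) = -2*k
J = 546 (J = -2*0 + 546 = 0 + 546 = 546)
-794*J + t(14) = -794*546 + 14 = -433524 + 14 = -433510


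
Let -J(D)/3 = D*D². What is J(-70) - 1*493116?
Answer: 535884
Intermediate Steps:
J(D) = -3*D³ (J(D) = -3*D*D² = -3*D³)
J(-70) - 1*493116 = -3*(-70)³ - 1*493116 = -3*(-343000) - 493116 = 1029000 - 493116 = 535884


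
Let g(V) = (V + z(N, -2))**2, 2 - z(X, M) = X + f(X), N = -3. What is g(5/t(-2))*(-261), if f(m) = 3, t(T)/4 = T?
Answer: -31581/64 ≈ -493.45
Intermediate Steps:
t(T) = 4*T
z(X, M) = -1 - X (z(X, M) = 2 - (X + 3) = 2 - (3 + X) = 2 + (-3 - X) = -1 - X)
g(V) = (2 + V)**2 (g(V) = (V + (-1 - 1*(-3)))**2 = (V + (-1 + 3))**2 = (V + 2)**2 = (2 + V)**2)
g(5/t(-2))*(-261) = (2 + 5/((4*(-2))))**2*(-261) = (2 + 5/(-8))**2*(-261) = (2 + 5*(-1/8))**2*(-261) = (2 - 5/8)**2*(-261) = (11/8)**2*(-261) = (121/64)*(-261) = -31581/64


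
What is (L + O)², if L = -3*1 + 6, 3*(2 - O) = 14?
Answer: ⅑ ≈ 0.11111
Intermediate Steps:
O = -8/3 (O = 2 - ⅓*14 = 2 - 14/3 = -8/3 ≈ -2.6667)
L = 3 (L = -3 + 6 = 3)
(L + O)² = (3 - 8/3)² = (⅓)² = ⅑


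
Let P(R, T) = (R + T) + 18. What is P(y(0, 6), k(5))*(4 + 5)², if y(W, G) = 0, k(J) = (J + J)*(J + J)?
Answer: 9558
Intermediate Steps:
k(J) = 4*J² (k(J) = (2*J)*(2*J) = 4*J²)
P(R, T) = 18 + R + T
P(y(0, 6), k(5))*(4 + 5)² = (18 + 0 + 4*5²)*(4 + 5)² = (18 + 0 + 4*25)*9² = (18 + 0 + 100)*81 = 118*81 = 9558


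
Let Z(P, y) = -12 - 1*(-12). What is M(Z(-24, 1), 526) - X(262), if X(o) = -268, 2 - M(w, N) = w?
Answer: 270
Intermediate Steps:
Z(P, y) = 0 (Z(P, y) = -12 + 12 = 0)
M(w, N) = 2 - w
M(Z(-24, 1), 526) - X(262) = (2 - 1*0) - 1*(-268) = (2 + 0) + 268 = 2 + 268 = 270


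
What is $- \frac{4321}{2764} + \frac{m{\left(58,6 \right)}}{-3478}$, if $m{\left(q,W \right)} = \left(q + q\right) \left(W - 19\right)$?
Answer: $- \frac{5430163}{4806596} \approx -1.1297$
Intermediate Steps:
$m{\left(q,W \right)} = 2 q \left(-19 + W\right)$
$- \frac{4321}{2764} + \frac{m{\left(58,6 \right)}}{-3478} = - \frac{4321}{2764} + \frac{2 \cdot 58 \left(-19 + 6\right)}{-3478} = \left(-4321\right) \frac{1}{2764} + 2 \cdot 58 \left(-13\right) \left(- \frac{1}{3478}\right) = - \frac{4321}{2764} - - \frac{754}{1739} = - \frac{4321}{2764} + \frac{754}{1739} = - \frac{5430163}{4806596}$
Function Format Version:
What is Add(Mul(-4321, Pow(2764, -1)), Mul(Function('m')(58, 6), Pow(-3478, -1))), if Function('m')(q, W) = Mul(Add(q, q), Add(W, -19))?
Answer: Rational(-5430163, 4806596) ≈ -1.1297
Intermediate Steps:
Function('m')(q, W) = Mul(2, q, Add(-19, W)) (Function('m')(q, W) = Mul(Mul(2, q), Add(-19, W)) = Mul(2, q, Add(-19, W)))
Add(Mul(-4321, Pow(2764, -1)), Mul(Function('m')(58, 6), Pow(-3478, -1))) = Add(Mul(-4321, Pow(2764, -1)), Mul(Mul(2, 58, Add(-19, 6)), Pow(-3478, -1))) = Add(Mul(-4321, Rational(1, 2764)), Mul(Mul(2, 58, -13), Rational(-1, 3478))) = Add(Rational(-4321, 2764), Mul(-1508, Rational(-1, 3478))) = Add(Rational(-4321, 2764), Rational(754, 1739)) = Rational(-5430163, 4806596)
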